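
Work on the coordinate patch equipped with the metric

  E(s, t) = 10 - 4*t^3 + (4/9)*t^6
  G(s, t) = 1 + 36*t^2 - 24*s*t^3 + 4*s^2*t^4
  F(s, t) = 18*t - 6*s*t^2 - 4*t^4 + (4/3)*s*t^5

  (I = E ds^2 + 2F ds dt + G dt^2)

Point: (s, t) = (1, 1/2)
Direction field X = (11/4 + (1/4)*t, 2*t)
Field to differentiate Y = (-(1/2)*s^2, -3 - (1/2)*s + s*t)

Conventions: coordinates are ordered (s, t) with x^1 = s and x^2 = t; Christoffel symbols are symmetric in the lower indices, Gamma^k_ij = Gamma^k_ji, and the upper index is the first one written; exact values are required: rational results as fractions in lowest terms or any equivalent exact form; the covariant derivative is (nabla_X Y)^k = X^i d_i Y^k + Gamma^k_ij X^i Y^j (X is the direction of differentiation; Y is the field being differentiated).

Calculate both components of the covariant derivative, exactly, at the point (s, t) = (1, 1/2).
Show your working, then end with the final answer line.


E = 1369/144, F = 175/24, G = 29/4 at the point
E_s = 0, E_t = -35/12, F_s = -35/24, F_t = 125/12, G_s = -5/2, G_t = 20
EG - F^2 = 2269/144;  g^inv = (144/2269) * [[29/4, -175/24], [-175/24, 1369/144]]
first-kind symbols [ij,l] = (1/2)(d_i g_jl + d_j g_il - d_l g_ij): [ss,s] = E_s/2 = 0, [ss,t] = F_s - E_t/2 = 0, [st,s] = E_t/2 = -35/24, [st,t] = G_s/2 = -5/4, [tt,s] = F_t - G_s/2 = 35/3, [tt,t] = G_t/2 = 10
Gamma^s_ij = (G*[ij,s] - F*[ij,t])/(EG - F^2), Gamma^t_ij = (E*[ij,t] - F*[ij,s])/(EG - F^2)
Gamma_sss = 0, Gamma_sst = -210/2269, Gamma_stt = 1680/2269, Gamma_tss = 0, Gamma_tst = -180/2269, Gamma_ttt = 1440/2269
X = (23/8, 1), Y = (-1/2, -3) at the point

Answer: (nabla_X Y)^s = -77177/18152, (nabla_X Y)^t = -817/4538


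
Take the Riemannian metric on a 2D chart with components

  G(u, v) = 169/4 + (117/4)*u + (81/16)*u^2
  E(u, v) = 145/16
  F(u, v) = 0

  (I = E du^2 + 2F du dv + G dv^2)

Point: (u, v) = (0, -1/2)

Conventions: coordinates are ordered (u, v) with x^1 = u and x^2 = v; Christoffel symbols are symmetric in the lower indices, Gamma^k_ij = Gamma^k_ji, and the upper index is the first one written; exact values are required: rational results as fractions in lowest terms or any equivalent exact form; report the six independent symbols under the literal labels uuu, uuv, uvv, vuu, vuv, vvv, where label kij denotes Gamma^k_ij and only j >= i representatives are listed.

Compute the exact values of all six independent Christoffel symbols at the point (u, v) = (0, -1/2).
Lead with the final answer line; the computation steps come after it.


Answer: Gamma_uuu = 0, Gamma_uuv = 0, Gamma_uvv = -234/145, Gamma_vuu = 0, Gamma_vuv = 9/26, Gamma_vvv = 0

E = 145/16, F = 0, G = 169/4 at the point
E_u = 0, E_v = 0, F_u = 0, F_v = 0, G_u = 117/4, G_v = 0
EG - F^2 = 24505/64;  g^inv = (64/24505) * [[169/4, 0], [0, 145/16]]
first-kind symbols [ij,l] = (1/2)(d_i g_jl + d_j g_il - d_l g_ij): [uu,u] = E_u/2 = 0, [uu,v] = F_u - E_v/2 = 0, [uv,u] = E_v/2 = 0, [uv,v] = G_u/2 = 117/8, [vv,u] = F_v - G_u/2 = -117/8, [vv,v] = G_v/2 = 0
Gamma^u_ij = (G*[ij,u] - F*[ij,v])/(EG - F^2), Gamma^v_ij = (E*[ij,v] - F*[ij,u])/(EG - F^2)


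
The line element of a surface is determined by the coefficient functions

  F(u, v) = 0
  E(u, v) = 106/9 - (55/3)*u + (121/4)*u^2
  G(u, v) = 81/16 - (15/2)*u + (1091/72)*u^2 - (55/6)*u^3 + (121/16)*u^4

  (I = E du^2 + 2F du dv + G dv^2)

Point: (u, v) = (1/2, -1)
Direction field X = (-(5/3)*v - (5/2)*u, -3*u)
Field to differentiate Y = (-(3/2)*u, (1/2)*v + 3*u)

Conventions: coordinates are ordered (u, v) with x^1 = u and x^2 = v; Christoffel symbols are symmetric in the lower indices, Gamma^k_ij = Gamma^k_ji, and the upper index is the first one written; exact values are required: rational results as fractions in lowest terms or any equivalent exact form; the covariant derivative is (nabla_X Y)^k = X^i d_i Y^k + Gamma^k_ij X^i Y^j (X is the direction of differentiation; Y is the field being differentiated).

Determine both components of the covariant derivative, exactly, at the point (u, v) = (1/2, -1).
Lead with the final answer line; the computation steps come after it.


Answer: (nabla_X Y)^u = -5531/11720, (nabla_X Y)^v = 392/303

E = 1465/144, F = 0, G = 10201/2304 at the point
E_u = 143/12, E_v = 0, F_u = 0, F_v = 0, G_u = 1313/288, G_v = 0
EG - F^2 = 14944465/331776;  g^inv = (331776/14944465) * [[10201/2304, 0], [0, 1465/144]]
first-kind symbols [ij,l] = (1/2)(d_i g_jl + d_j g_il - d_l g_ij): [uu,u] = E_u/2 = 143/24, [uu,v] = F_u - E_v/2 = 0, [uv,u] = E_v/2 = 0, [uv,v] = G_u/2 = 1313/576, [vv,u] = F_v - G_u/2 = -1313/576, [vv,v] = G_v/2 = 0
Gamma^u_ij = (G*[ij,u] - F*[ij,v])/(EG - F^2), Gamma^v_ij = (E*[ij,v] - F*[ij,u])/(EG - F^2)
Gamma_uuu = 858/1465, Gamma_uuv = 0, Gamma_uvv = -1313/5860, Gamma_vuu = 0, Gamma_vuv = 52/101, Gamma_vvv = 0
X = (5/12, -3/2), Y = (-3/4, 1) at the point


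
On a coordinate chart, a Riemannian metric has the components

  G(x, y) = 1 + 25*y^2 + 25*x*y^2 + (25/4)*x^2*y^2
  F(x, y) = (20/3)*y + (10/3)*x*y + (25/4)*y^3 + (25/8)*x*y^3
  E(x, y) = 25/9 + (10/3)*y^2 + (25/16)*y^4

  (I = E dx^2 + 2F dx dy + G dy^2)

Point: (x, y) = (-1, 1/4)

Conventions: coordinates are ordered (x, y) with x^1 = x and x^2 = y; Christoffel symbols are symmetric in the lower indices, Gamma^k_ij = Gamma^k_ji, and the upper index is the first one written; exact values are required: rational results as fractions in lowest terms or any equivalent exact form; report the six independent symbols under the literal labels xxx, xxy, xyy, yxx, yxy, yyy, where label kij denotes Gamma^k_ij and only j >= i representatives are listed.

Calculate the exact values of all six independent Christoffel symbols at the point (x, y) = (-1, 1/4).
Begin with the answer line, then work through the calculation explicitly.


Answer: Gamma_xxx = 0, Gamma_xxy = 6504/24941, Gamma_xyy = 26016/24941, Gamma_yxx = 0, Gamma_yxy = 2880/24941, Gamma_yyy = 11520/24941

E = 110305/36864, F = 1355/1536, G = 89/64 at the point
E_x = 0, E_y = 1355/768, F_x = 1355/1536, F_y = 1505/384, G_x = 25/32, G_y = 25/8
EG - F^2 = 124705/36864;  g^inv = (36864/124705) * [[89/64, -1355/1536], [-1355/1536, 110305/36864]]
first-kind symbols [ij,l] = (1/2)(d_i g_jl + d_j g_il - d_l g_ij): [xx,x] = E_x/2 = 0, [xx,y] = F_x - E_y/2 = 0, [xy,x] = E_y/2 = 1355/1536, [xy,y] = G_x/2 = 25/64, [yy,x] = F_y - G_x/2 = 1355/384, [yy,y] = G_y/2 = 25/16
Gamma^x_ij = (G*[ij,x] - F*[ij,y])/(EG - F^2), Gamma^y_ij = (E*[ij,y] - F*[ij,x])/(EG - F^2)


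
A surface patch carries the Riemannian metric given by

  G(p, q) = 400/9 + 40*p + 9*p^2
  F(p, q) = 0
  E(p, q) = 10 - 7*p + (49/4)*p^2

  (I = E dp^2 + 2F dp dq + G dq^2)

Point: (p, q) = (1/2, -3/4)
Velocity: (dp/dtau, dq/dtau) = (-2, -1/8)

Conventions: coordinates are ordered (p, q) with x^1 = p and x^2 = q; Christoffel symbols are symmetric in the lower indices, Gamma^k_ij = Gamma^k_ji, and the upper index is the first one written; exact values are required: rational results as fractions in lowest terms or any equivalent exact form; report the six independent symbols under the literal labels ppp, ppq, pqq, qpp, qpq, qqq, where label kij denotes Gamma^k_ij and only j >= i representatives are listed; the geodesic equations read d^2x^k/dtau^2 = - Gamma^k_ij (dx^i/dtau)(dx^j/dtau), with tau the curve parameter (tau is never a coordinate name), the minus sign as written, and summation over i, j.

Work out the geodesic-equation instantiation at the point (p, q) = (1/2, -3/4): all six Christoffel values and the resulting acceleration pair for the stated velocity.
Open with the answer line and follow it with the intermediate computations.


Answer: Gamma_ppp = 14/51, Gamma_ppq = 0, Gamma_pqq = -392/153, Gamma_qpp = 0, Gamma_qpq = 18/49, Gamma_qqq = 0; accelerations (d^2p/dtau^2, d^2q/dtau^2) = (-1295/1224, -9/49)

E = 153/16, F = 0, G = 2401/36 at the point
E_p = 21/4, E_q = 0, F_p = 0, F_q = 0, G_p = 49, G_q = 0
EG - F^2 = 40817/64;  g^inv = (64/40817) * [[2401/36, 0], [0, 153/16]]
first-kind symbols [ij,l] = (1/2)(d_i g_jl + d_j g_il - d_l g_ij): [pp,p] = E_p/2 = 21/8, [pp,q] = F_p - E_q/2 = 0, [pq,p] = E_q/2 = 0, [pq,q] = G_p/2 = 49/2, [qq,p] = F_q - G_p/2 = -49/2, [qq,q] = G_q/2 = 0
Gamma^p_ij = (G*[ij,p] - F*[ij,q])/(EG - F^2), Gamma^q_ij = (E*[ij,q] - F*[ij,p])/(EG - F^2)
Gamma_ppp = 14/51, Gamma_ppq = 0, Gamma_pqq = -392/153, Gamma_qpp = 0, Gamma_qpq = 18/49, Gamma_qqq = 0
d^2p/dtau^2 = -(Gamma_ppp*(-2)^2 + 2*Gamma_ppq*(-2)*(-1/8) + Gamma_pqq*(-1/8)^2) = -1295/1224
d^2q/dtau^2 = -(Gamma_qpp*(-2)^2 + 2*Gamma_qpq*(-2)*(-1/8) + Gamma_qqq*(-1/8)^2) = -9/49


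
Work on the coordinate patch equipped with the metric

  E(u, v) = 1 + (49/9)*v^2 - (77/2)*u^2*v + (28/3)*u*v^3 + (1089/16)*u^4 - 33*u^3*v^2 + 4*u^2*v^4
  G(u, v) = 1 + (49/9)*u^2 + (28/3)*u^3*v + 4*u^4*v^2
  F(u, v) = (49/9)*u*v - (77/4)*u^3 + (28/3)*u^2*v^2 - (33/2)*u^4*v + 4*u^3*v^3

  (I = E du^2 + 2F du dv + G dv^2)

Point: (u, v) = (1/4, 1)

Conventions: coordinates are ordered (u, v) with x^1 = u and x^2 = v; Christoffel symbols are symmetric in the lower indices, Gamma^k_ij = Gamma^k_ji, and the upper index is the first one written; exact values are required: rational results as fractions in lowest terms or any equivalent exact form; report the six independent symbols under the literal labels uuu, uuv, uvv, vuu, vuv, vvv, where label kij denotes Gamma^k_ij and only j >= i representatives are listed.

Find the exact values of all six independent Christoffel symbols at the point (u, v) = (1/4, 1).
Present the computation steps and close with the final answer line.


E = 234889/36864, F = 7565/4608, G = 865/576 at the point
E_u = -7565/768, E_v = 2225/144, F_u = 3583/576, F_v = 12215/4608, G_u = 85/18, G_v = 17/96
EG - F^2 = 253385/36864;  g^inv = (36864/253385) * [[865/576, -7565/4608], [-7565/4608, 234889/36864]]
first-kind symbols [ij,l] = (1/2)(d_i g_jl + d_j g_il - d_l g_ij): [uu,u] = E_u/2 = -7565/1536, [uu,v] = F_u - E_v/2 = -289/192, [uv,u] = E_v/2 = 2225/288, [uv,v] = G_u/2 = 85/36, [vv,u] = F_v - G_u/2 = 445/1536, [vv,v] = G_v/2 = 17/192
Gamma^u_ij = (G*[ij,u] - F*[ij,v])/(EG - F^2), Gamma^v_ij = (E*[ij,v] - F*[ij,u])/(EG - F^2)

Answer: Gamma_uuu = -2136/2981, Gamma_uuv = 56960/50677, Gamma_uvv = 2136/50677, Gamma_vuu = -3264/14905, Gamma_vuv = 1024/2981, Gamma_vvv = 192/14905


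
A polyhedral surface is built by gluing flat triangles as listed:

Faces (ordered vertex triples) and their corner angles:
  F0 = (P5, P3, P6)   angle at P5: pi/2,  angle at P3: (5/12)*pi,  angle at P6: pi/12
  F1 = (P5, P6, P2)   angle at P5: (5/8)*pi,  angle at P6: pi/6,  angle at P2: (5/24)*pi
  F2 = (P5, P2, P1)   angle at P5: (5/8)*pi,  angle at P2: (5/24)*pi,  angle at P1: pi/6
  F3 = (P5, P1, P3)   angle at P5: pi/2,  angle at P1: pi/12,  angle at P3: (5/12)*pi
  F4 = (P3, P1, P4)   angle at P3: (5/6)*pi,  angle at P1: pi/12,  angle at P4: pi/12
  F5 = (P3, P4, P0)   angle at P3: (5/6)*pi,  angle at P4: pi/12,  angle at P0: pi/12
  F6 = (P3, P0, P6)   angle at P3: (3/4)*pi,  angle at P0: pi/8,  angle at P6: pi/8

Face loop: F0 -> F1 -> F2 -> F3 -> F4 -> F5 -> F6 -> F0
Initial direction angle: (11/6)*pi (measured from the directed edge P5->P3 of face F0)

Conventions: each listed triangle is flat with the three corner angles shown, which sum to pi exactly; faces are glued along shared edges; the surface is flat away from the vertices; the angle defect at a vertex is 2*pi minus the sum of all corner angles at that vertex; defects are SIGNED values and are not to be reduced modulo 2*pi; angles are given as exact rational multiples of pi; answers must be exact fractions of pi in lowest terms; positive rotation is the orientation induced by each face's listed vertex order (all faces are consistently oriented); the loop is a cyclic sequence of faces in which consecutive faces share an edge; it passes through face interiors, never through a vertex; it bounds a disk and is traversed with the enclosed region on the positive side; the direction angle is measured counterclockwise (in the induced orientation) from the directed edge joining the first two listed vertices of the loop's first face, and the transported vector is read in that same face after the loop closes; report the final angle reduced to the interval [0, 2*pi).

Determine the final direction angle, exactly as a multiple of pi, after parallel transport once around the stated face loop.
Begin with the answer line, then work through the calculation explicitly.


Answer: final direction angle = pi/3

enclosed vertex P3: corner angles sum to (13/4)*pi, defect = 2*pi - (13/4)*pi = (-5/4)*pi
enclosed vertex P5: corner angles sum to (9/4)*pi, defect = 2*pi - (9/4)*pi = -pi/4
holonomy = initial angle + sum of enclosed defects (mod 2*pi), positive in the induced orientation
final angle = (11/6)*pi - (3/2)*pi = pi/3 (mod 2*pi)


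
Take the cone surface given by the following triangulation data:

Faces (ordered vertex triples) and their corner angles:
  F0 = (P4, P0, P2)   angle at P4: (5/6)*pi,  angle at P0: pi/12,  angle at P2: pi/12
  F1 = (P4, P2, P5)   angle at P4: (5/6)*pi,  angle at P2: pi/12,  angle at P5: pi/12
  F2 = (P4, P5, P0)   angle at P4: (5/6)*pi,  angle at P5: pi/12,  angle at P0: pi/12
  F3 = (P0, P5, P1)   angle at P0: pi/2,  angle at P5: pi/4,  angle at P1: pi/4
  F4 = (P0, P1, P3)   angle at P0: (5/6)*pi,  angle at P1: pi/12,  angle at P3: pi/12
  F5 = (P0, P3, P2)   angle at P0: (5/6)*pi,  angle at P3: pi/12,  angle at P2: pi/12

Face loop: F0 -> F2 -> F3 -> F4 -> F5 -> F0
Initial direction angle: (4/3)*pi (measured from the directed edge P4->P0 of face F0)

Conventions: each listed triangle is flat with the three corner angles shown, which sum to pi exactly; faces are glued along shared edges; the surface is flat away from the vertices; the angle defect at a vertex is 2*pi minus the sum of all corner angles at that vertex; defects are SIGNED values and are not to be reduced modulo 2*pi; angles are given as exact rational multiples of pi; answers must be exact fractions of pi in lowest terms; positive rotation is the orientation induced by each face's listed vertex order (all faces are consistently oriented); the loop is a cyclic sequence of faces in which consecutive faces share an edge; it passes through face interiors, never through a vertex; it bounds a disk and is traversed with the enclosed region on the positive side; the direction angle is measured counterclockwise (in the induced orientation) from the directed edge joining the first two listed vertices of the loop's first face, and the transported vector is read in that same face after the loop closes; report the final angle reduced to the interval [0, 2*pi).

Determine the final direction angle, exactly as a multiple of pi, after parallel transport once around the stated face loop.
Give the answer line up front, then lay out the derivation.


Answer: final direction angle = pi

enclosed vertex P0: corner angles sum to (7/3)*pi, defect = 2*pi - (7/3)*pi = -pi/3
by Gauss-Bonnet the loop rotates the vector by the enclosed defect sum (positive orientation, mod 2*pi)
final angle = (4/3)*pi - pi/3 = pi (mod 2*pi)


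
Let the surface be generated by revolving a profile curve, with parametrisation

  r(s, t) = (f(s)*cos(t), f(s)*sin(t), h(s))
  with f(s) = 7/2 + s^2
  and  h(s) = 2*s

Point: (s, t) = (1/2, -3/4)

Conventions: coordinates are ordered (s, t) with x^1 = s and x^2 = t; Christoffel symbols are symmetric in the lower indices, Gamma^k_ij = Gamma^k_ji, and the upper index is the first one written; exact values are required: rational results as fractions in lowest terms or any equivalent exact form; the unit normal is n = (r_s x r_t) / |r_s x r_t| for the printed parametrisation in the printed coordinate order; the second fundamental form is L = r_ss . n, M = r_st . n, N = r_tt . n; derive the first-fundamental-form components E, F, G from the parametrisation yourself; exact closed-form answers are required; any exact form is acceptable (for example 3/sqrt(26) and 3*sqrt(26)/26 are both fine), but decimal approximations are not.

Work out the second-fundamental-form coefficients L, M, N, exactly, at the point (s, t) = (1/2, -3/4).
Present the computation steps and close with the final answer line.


f = 15/4, f' = 1, f'' = 2, h' = 2, h'' = 0
E = 5, F = 0, G = 225/16; answer radicand W^2 = 5
unnormalised second-form numerators: l = -4, m = 0, n = 15/2; L = l/sqrt(5), and similarly M = m/sqrt(W^2), N = n/sqrt(W^2)

Answer: L = -4*sqrt(5)/5, M = 0, N = 3*sqrt(5)/2


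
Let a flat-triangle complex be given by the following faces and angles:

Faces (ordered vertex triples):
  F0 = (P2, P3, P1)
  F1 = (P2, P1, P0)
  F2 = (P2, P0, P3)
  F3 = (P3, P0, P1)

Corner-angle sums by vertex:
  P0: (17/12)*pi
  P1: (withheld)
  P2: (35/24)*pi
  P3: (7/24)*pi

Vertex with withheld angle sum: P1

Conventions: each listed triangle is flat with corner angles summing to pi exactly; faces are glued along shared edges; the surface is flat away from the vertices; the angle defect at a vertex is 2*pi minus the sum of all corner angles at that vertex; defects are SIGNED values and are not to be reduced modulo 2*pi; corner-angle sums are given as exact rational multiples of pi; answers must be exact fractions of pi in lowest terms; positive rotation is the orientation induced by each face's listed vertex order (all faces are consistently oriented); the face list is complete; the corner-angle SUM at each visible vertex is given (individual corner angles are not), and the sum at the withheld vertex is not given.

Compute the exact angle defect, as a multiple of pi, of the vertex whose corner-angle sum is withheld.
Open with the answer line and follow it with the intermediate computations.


Answer: defect(P1) = (7/6)*pi

V = 4, E = 6, F = 4; chi = V - E + F = 2
Gauss-Bonnet: total defect = 2*pi*chi = 4*pi; visible defects sum to (17/6)*pi


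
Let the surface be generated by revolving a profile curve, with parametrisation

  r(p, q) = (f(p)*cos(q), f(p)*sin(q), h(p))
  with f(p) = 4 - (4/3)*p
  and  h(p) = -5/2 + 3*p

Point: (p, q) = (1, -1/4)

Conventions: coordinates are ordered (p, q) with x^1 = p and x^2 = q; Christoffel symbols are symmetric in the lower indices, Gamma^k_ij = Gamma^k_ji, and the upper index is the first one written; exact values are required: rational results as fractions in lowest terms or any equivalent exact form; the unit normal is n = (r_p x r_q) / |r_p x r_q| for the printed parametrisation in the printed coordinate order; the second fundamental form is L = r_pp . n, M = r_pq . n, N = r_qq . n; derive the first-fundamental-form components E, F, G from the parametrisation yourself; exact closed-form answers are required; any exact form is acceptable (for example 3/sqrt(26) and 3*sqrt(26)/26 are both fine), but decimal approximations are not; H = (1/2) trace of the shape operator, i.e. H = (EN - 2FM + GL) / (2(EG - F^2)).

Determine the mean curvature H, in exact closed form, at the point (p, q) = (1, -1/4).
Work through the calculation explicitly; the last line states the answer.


f = 8/3, f' = -4/3, f'' = 0, h' = 3, h'' = 0
E = 97/9, F = 0, G = 64/9; answer radicand W^2 = 97/9
unnormalised second-form numerators: l = 0, m = 0, n = 8; L = l/sqrt(97/9), and similarly M = m/sqrt(W^2), N = n/sqrt(W^2)
H = (E*n - 2*F*m + G*l) / (2*(EG - F^2)*sqrt(W^2)); E*n - 2*F*m + G*l = 776/9, EG - F^2 = 6208/81, so H = (9/16)/sqrt(97/9)

Answer: H = 27*sqrt(97)/1552


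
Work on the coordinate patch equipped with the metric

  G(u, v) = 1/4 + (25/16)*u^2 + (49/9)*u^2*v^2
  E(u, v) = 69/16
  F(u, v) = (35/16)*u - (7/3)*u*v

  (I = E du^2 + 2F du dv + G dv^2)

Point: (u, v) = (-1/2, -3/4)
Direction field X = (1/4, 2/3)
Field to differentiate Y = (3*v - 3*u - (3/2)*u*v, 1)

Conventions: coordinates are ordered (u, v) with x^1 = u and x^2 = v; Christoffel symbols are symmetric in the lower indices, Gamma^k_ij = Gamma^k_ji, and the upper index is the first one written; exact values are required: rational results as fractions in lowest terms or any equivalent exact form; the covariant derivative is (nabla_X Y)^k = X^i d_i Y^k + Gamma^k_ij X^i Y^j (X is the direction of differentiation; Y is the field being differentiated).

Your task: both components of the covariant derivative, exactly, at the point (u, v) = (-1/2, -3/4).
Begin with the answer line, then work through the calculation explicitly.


Answer: (nabla_X Y)^u = 18211/5976, (nabla_X Y)^v = 112691/107568

E = 69/16, F = -63/32, G = 45/32 at the point
E_u = 0, E_v = 0, F_u = 63/16, F_v = 7/6, G_u = -37/8, G_v = -49/24
EG - F^2 = 2241/1024;  g^inv = (1024/2241) * [[45/32, 63/32], [63/32, 69/16]]
first-kind symbols [ij,l] = (1/2)(d_i g_jl + d_j g_il - d_l g_ij): [uu,u] = E_u/2 = 0, [uu,v] = F_u - E_v/2 = 63/16, [uv,u] = E_v/2 = 0, [uv,v] = G_u/2 = -37/16, [vv,u] = F_v - G_u/2 = 167/48, [vv,v] = G_v/2 = -49/48
Gamma^u_ij = (G*[ij,u] - F*[ij,v])/(EG - F^2), Gamma^v_ij = (E*[ij,v] - F*[ij,u])/(EG - F^2)
Gamma_uuu = 294/83, Gamma_uuv = -518/249, Gamma_uvv = 328/249, Gamma_vuu = 644/83, Gamma_vuv = -3404/747, Gamma_vvv = 2506/2241
X = (1/4, 2/3), Y = (-21/16, 1) at the point


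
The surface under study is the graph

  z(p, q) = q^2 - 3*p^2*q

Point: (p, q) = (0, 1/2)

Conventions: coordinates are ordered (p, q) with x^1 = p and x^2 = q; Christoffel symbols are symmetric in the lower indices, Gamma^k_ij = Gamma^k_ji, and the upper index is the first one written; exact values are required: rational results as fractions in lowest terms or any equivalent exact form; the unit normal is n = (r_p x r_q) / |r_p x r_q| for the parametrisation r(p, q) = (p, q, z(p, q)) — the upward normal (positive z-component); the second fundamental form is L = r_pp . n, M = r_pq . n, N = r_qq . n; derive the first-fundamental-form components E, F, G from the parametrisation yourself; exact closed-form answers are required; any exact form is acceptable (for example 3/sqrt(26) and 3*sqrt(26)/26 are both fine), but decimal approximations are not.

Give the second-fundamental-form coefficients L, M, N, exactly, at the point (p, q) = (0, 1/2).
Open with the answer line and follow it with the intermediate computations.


Answer: L = -3*sqrt(2)/2, M = 0, N = sqrt(2)

z_p = 0, z_q = 1, z_pp = -3, z_pq = 0, z_qq = 2
E = 1, F = 0, G = 2; answer radicand W^2 = 2
unnormalised second-form numerators: l = -3, m = 0, n = 2; L = l/sqrt(2), and similarly M = m/sqrt(W^2), N = n/sqrt(W^2)


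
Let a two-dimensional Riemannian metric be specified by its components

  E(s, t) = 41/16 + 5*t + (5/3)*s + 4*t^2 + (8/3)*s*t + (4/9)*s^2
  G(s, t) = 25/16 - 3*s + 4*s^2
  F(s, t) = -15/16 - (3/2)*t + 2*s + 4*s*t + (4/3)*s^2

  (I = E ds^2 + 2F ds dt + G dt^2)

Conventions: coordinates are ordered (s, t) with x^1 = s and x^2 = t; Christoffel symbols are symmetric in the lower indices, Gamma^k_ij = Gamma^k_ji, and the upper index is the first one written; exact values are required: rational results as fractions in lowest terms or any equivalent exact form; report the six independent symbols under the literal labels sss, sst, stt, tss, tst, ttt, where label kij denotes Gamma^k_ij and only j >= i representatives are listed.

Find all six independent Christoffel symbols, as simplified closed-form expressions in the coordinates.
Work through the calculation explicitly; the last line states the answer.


E = 41/16 + 5*t + (5/3)*s + 4*t^2 + (8/3)*s*t + (4/9)*s^2; F = -15/16 - (3/2)*t + 2*s + 4*s*t + (4/3)*s^2; G = 25/16 - 3*s + 4*s^2
Gamma^k_ij = (1/2) g^{kl} (d_i g_jl + d_j g_il - d_l g_ij), with g^inv = (1/(EG-F^2)) [[G, -F], [-F, E]]
first partials: E_s = 5/3 + (8/3)*t + (8/9)*s, E_t = 5 + 8*t + (8/3)*s, F_s = 2 + 4*t + (8/3)*s, F_t = -3/2 + 4*s, G_s = -3 + 8*s, G_t = 0
D = EG - F^2 = 25/8 + 5*t - (4/3)*s + 4*t^2 + (8/3)*s*t + (40/9)*s^2
expanded: Gamma^s_ss = (G E_s - 2F F_s + F E_t)/(2D), Gamma^s_st = (G E_t - F G_s)/(2D), Gamma^s_tt = (2G F_t - G G_s - F G_t)/(2D), Gamma^t_ss = (2E F_s - E E_t - F E_s)/(2D), Gamma^t_st = (E G_s - F E_t)/(2D), Gamma^t_tt = (E G_t - 2F F_t + F G_s)/(2D); substitute and cancel common factors

Answer: Gamma_sss = (32*s + 96*t + 60)/(320*s^2 + 192*s*t - 96*s + 288*t^2 + 360*t + 225), Gamma_sst = (96*s + 288*t + 180)/(320*s^2 + 192*s*t - 96*s + 288*t^2 + 360*t + 225), Gamma_stt = 0, Gamma_tss = (96*s - 36)/(320*s^2 + 192*s*t - 96*s + 288*t^2 + 360*t + 225), Gamma_tst = (288*s - 108)/(320*s^2 + 192*s*t - 96*s + 288*t^2 + 360*t + 225), Gamma_ttt = 0


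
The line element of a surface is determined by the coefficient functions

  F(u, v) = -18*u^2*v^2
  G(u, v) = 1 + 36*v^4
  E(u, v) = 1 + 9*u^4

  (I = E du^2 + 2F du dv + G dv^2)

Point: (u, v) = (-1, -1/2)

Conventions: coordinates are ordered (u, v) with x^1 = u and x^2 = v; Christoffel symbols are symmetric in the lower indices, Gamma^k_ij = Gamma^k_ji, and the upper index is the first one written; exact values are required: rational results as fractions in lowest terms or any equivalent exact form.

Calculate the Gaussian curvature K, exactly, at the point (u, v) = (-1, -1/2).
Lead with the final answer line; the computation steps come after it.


Answer: K = -576/2401

E = 10, F = -9/2, G = 13/4, EG - F^2 = 49/4 at the point
E_u = -36, E_v = 0, F_u = 9, F_v = 18, G_u = 0, G_v = -18
E_vv = 0, F_uv = -36, G_uu = 0
Apply the Brioschi formula K = (det M1 - det M2)/(EG - F^2)^2 over the derivative matrices of E, F, G.
M1 = [[-E_vv/2 + F_uv - G_uu/2, E_u/2, F_u - E_v/2], [F_v - G_u/2, E, F], [G_v/2, F, G]] = [[-36, -18, 9], [18, 10, -9/2], [-9, -9/2, 13/4]]; det M1 = -36
M2 = [[0, E_v/2, G_u/2], [E_v/2, E, F], [G_u/2, F, G]] = [[0, 0, 0], [0, 10, -9/2], [0, -9/2, 13/4]]; det M2 = 0
det M1 - det M2 = -36; K = -36 / (49/4)^2 = -576/2401


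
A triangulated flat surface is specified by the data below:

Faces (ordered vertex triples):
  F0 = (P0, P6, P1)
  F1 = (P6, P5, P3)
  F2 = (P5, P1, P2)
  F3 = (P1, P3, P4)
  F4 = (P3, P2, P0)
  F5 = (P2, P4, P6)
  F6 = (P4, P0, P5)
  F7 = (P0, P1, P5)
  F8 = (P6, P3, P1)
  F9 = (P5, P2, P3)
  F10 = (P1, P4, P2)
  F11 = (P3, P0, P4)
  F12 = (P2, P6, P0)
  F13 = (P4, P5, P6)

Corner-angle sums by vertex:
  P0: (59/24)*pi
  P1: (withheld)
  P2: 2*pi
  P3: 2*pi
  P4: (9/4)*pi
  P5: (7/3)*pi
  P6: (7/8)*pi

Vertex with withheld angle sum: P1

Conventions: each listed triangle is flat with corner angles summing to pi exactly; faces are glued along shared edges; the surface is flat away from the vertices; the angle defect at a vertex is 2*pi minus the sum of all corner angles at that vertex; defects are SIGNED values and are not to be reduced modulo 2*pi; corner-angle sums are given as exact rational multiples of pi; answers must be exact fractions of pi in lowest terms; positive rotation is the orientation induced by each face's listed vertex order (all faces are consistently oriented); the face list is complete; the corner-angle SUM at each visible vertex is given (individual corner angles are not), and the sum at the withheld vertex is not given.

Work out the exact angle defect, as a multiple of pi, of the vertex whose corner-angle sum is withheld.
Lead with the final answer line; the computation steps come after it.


Answer: defect(P1) = -pi/12

V = 7, E = 21, F = 14; chi = V - E + F = 0
Gauss-Bonnet: total defect = 2*pi*chi = 0; visible defects sum to pi/12


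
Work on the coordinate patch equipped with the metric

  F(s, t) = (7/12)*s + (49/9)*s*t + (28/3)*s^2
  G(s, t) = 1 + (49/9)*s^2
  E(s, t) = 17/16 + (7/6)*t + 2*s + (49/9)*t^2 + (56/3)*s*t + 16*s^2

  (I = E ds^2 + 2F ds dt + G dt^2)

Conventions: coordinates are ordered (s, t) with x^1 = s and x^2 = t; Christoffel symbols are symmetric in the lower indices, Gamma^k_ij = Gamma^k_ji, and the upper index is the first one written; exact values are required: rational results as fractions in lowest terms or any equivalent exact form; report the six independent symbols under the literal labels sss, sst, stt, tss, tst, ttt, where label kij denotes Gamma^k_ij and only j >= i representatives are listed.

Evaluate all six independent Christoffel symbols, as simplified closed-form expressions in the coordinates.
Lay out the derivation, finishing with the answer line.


E = 17/16 + (7/6)*t + 2*s + (49/9)*t^2 + (56/3)*s*t + 16*s^2; F = (7/12)*s + (49/9)*s*t + (28/3)*s^2; G = 1 + (49/9)*s^2
Gamma^k_ij = (1/2) g^{kl} (d_i g_jl + d_j g_il - d_l g_ij), with g^inv = (1/(EG-F^2)) [[G, -F], [-F, E]]
first partials: E_s = 2 + (56/3)*t + 32*s, E_t = 7/6 + (98/9)*t + (56/3)*s, F_s = 7/12 + (49/9)*t + (56/3)*s, F_t = (49/9)*s, G_s = (98/9)*s, G_t = 0
D = EG - F^2 = 17/16 + (7/6)*t + 2*s + (49/9)*t^2 + (56/3)*s*t + (193/9)*s^2
expanded: Gamma^s_ss = (G E_s - 2F F_s + F E_t)/(2D), Gamma^s_st = (G E_t - F G_s)/(2D), Gamma^s_tt = (2G F_t - G G_s - F G_t)/(2D), Gamma^t_ss = (2E F_s - E E_t - F E_s)/(2D), Gamma^t_st = (E G_s - F E_t)/(2D), Gamma^t_tt = (E G_t - 2F F_t + F G_s)/(2D); substitute and cancel common factors

Answer: Gamma_sss = (2304*s + 1344*t + 144)/(3088*s^2 + 2688*s*t + 288*s + 784*t^2 + 168*t + 153), Gamma_sst = (1344*s + 784*t + 84)/(3088*s^2 + 2688*s*t + 288*s + 784*t^2 + 168*t + 153), Gamma_stt = 0, Gamma_tss = 1344*s/(3088*s^2 + 2688*s*t + 288*s + 784*t^2 + 168*t + 153), Gamma_tst = 784*s/(3088*s^2 + 2688*s*t + 288*s + 784*t^2 + 168*t + 153), Gamma_ttt = 0


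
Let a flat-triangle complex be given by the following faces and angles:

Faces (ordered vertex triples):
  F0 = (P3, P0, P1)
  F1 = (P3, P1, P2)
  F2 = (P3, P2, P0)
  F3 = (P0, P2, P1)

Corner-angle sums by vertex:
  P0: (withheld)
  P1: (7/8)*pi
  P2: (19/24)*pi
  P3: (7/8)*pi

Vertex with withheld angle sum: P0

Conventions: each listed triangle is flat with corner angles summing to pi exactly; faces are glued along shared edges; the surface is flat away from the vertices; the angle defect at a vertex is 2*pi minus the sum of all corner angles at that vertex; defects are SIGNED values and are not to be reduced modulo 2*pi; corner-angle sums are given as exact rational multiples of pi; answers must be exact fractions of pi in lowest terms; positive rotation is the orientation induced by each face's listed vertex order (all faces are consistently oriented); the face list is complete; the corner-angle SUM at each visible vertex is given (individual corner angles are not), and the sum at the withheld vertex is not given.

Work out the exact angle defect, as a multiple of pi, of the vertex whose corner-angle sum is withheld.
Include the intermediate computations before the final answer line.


V = 4, E = 6, F = 4; chi = V - E + F = 2
Gauss-Bonnet: total defect = 2*pi*chi = 4*pi; visible defects sum to (83/24)*pi

Answer: defect(P0) = (13/24)*pi


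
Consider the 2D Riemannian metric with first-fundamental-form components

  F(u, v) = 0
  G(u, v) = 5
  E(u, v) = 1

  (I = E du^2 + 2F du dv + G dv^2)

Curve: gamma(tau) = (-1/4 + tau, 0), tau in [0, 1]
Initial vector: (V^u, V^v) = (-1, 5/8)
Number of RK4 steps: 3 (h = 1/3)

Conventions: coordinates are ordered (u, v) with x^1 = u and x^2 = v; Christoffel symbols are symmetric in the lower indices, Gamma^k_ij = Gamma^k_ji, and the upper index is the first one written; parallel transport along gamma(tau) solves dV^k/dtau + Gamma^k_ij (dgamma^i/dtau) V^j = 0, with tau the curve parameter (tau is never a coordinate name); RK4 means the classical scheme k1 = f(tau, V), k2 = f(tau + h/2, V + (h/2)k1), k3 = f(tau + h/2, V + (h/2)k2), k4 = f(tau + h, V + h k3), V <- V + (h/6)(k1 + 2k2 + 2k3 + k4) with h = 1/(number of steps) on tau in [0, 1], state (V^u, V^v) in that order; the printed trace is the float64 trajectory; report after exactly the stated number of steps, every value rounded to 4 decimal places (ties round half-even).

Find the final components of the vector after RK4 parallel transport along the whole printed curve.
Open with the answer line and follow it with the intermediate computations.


Answer: V^u = -1.0000, V^v = 0.6250

gamma'(tau) = (1, 0); f(tau, V)^k = -Gamma^k_ij(gamma(tau)) gamma'^i(tau) V^j; h = 1/3; intermediate values shown to 6 dp
curve data and Christoffel symbols at the stage parameters:
  tau = 0.000000: gamma = (-0.250000, 0.000000), gamma' = (1.000000, 0.000000); Gamma_uuu = 0.000000, Gamma_uuv = 0.000000, Gamma_uvv = 0.000000, Gamma_vuu = 0.000000, Gamma_vuv = 0.000000, Gamma_vvv = 0.000000
  tau = 0.166667: gamma = (-0.083333, 0.000000), gamma' = (1.000000, 0.000000); Gamma_uuu = 0.000000, Gamma_uuv = 0.000000, Gamma_uvv = 0.000000, Gamma_vuu = 0.000000, Gamma_vuv = 0.000000, Gamma_vvv = 0.000000
  tau = 0.333333: gamma = (0.083333, 0.000000), gamma' = (1.000000, 0.000000); Gamma_uuu = 0.000000, Gamma_uuv = 0.000000, Gamma_uvv = 0.000000, Gamma_vuu = 0.000000, Gamma_vuv = 0.000000, Gamma_vvv = 0.000000
  tau = 0.500000: gamma = (0.250000, 0.000000), gamma' = (1.000000, 0.000000); Gamma_uuu = 0.000000, Gamma_uuv = 0.000000, Gamma_uvv = 0.000000, Gamma_vuu = 0.000000, Gamma_vuv = 0.000000, Gamma_vvv = 0.000000
  tau = 0.666667: gamma = (0.416667, 0.000000), gamma' = (1.000000, 0.000000); Gamma_uuu = 0.000000, Gamma_uuv = 0.000000, Gamma_uvv = 0.000000, Gamma_vuu = 0.000000, Gamma_vuv = 0.000000, Gamma_vvv = 0.000000
  tau = 0.833333: gamma = (0.583333, 0.000000), gamma' = (1.000000, 0.000000); Gamma_uuu = 0.000000, Gamma_uuv = 0.000000, Gamma_uvv = 0.000000, Gamma_vuu = 0.000000, Gamma_vuv = 0.000000, Gamma_vvv = 0.000000
  tau = 1.000000: gamma = (0.750000, 0.000000), gamma' = (1.000000, 0.000000); Gamma_uuu = 0.000000, Gamma_uuv = 0.000000, Gamma_uvv = 0.000000, Gamma_vuu = 0.000000, Gamma_vuv = 0.000000, Gamma_vvv = 0.000000
step 0: V^u = -1.0000, V^v = 0.6250
step 1: k1 = (0.000000, 0.000000), k2 = (0.000000, 0.000000), k3 = (0.000000, 0.000000), k4 = (0.000000, 0.000000); V <- V + (h/6)(k1 + 2k2 + 2k3 + k4): V^u = -1.0000, V^v = 0.6250
step 2: k1 = (0.000000, 0.000000), k2 = (0.000000, 0.000000), k3 = (0.000000, 0.000000), k4 = (0.000000, 0.000000); V <- V + (h/6)(k1 + 2k2 + 2k3 + k4): V^u = -1.0000, V^v = 0.6250
step 3: k1 = (0.000000, 0.000000), k2 = (0.000000, 0.000000), k3 = (0.000000, 0.000000), k4 = (0.000000, 0.000000); V <- V + (h/6)(k1 + 2k2 + 2k3 + k4): V^u = -1.0000, V^v = 0.6250


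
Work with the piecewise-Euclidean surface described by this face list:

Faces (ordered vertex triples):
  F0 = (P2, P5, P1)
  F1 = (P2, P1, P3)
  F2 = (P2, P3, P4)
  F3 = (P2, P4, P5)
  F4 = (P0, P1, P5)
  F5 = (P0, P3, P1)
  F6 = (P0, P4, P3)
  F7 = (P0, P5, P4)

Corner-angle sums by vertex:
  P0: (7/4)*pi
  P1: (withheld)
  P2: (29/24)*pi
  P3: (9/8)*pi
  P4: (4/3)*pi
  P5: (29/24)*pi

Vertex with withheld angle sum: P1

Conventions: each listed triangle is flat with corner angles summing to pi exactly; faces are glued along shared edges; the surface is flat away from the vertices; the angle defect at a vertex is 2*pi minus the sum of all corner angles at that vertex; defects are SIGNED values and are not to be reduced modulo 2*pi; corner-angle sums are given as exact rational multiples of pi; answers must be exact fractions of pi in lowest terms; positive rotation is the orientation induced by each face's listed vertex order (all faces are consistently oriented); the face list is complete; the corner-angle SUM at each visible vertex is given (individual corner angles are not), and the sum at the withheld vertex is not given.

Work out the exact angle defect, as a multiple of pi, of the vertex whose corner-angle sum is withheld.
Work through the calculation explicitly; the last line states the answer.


V = 6, E = 12, F = 8; chi = V - E + F = 2
Gauss-Bonnet: total defect = 2*pi*chi = 4*pi; visible defects sum to (27/8)*pi

Answer: defect(P1) = (5/8)*pi


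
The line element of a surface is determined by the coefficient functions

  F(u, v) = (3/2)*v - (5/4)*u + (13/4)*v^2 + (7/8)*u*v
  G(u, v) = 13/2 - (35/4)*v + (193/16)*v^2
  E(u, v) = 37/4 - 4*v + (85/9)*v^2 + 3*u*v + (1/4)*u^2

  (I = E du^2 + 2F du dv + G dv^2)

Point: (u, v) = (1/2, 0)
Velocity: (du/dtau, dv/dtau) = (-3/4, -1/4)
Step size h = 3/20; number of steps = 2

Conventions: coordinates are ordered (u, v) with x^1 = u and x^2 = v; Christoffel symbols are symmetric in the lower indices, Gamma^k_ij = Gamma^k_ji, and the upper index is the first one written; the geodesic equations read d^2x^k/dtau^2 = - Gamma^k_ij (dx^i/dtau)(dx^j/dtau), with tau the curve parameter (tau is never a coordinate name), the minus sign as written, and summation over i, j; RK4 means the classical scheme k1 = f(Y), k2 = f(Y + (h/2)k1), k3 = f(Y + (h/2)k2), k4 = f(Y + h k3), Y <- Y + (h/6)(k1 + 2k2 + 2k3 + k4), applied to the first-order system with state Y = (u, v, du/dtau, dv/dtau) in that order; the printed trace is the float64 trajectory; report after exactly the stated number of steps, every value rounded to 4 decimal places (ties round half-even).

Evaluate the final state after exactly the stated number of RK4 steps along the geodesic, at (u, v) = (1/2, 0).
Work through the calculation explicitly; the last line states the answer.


f(Y) = (du/dtau, dv/dtau, -Gamma^u_ij Y'^i Y'^j, -Gamma^v_ij Y'^i Y'^j) with the Gammas evaluated at the stage position; h = 0.150000; intermediate values shown to 6 dp
step 0: u = 0.5000, v = 0.0000, du/dtau = -0.7500, dv/dtau = -0.2500
step 1:
  k1: at (u, v) = (0.500000, 0.000000), (du/dtau, dv/dtau) = (-0.750000, -0.250000); Gamma_uuu = 0.013510, Gamma_uuv = -0.135100, Gamma_uvv = 0.163939, Gamma_vuu = 0.001299, Gamma_vuv = -0.012990, Gamma_vvv = -0.657314; k1 = (-0.750000, -0.250000, 0.032817, 0.045223)
  k2: at (u, v) = (0.443750, -0.018750), (du/dtau, dv/dtau) = (-0.747539, -0.246608); Gamma_uuu = 0.011231, Gamma_uuv = -0.162512, Gamma_uvv = 0.146230, Gamma_vuu = 0.037741, Gamma_vuv = -0.014353, Gamma_vvv = -0.677091; k2 = (-0.747539, -0.246608, 0.044749, 0.025380)
  k3: at (u, v) = (0.443935, -0.018496), (du/dtau, dv/dtau) = (-0.746644, -0.248097); Gamma_uuu = 0.011255, Gamma_uuv = -0.162237, Gamma_uvv = 0.146467, Gamma_vuu = 0.037387, Gamma_vuv = -0.014329, Gamma_vvv = -0.676852; k3 = (-0.746644, -0.248097, 0.044816, 0.026128)
  k4: at (u, v) = (0.388003, -0.037214), (du/dtau, dv/dtau) = (-0.743278, -0.246081); Gamma_uuu = 0.008571, Gamma_uuv = -0.189001, Gamma_uvv = 0.129306, Gamma_vuu = 0.071848, Gamma_vuv = -0.015164, Gamma_vvv = -0.694634; k4 = (-0.743278, -0.246081, 0.056574, 0.007918)
  Y <- Y + (h/6)(k1 + 2k2 + 2k3 + k4): u = 0.3880, v = -0.0371, du/dtau = -0.7433, dv/dtau = -0.2461
step 2:
  k1: at (u, v) = (0.387959, -0.037137), (du/dtau, dv/dtau) = (-0.743287, -0.246096); Gamma_uuu = 0.008576, Gamma_uuv = -0.188935, Gamma_uvv = 0.129376, Gamma_vuu = 0.071769, Gamma_vuv = -0.015155, Gamma_vvv = -0.694571; k1 = (-0.743287, -0.246096, 0.056546, 0.007959)
  k2: at (u, v) = (0.332212, -0.055594), (du/dtau, dv/dtau) = (-0.739046, -0.245499); Gamma_uuu = 0.005509, Gamma_uuv = -0.214754, Gamma_uvv = 0.113029, Gamma_vuu = 0.104058, Gamma_vuv = -0.015434, Gamma_vvv = -0.710243; k2 = (-0.739046, -0.245499, 0.068107, -0.008429)
  k3: at (u, v) = (0.332530, -0.055550), (du/dtau, dv/dtau) = (-0.738179, -0.246728); Gamma_uuu = 0.005522, Gamma_uuv = -0.214664, Gamma_uvv = 0.113067, Gamma_vuu = 0.103943, Gamma_vuv = -0.015439, Gamma_vvv = -0.710203; k3 = (-0.738179, -0.246728, 0.068302, -0.007782)
  k4: at (u, v) = (0.277232, -0.074147), (du/dtau, dv/dtau) = (-0.733042, -0.247263); Gamma_uuu = 0.002059, Gamma_uuv = -0.239784, Gamma_uvv = 0.097221, Gamma_vuu = 0.134508, Gamma_vuv = -0.015217, Gamma_vvv = -0.724159; k4 = (-0.733042, -0.247263, 0.079873, -0.022487)
  Y <- Y + (h/6)(k1 + 2k2 + 2k3 + k4): u = 0.2772, v = -0.0741, du/dtau = -0.7331, dv/dtau = -0.2473

Answer: u = 0.2772, v = -0.0741, du/dtau = -0.7331, dv/dtau = -0.2473


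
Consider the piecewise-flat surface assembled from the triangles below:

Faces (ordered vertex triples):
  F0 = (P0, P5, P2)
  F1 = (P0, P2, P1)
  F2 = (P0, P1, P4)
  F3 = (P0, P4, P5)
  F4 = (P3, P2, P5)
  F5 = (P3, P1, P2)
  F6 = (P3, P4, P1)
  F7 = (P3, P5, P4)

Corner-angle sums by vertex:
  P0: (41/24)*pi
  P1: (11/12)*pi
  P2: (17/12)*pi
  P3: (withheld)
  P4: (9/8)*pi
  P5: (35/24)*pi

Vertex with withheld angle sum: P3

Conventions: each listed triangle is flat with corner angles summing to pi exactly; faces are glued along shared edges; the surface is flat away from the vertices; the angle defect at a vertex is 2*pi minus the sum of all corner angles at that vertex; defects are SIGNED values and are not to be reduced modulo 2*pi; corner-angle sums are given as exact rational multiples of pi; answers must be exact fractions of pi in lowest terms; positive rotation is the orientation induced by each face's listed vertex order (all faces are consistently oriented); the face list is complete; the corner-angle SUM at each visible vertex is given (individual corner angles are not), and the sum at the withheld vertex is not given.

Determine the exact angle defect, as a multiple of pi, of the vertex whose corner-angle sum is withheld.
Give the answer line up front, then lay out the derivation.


Answer: defect(P3) = (5/8)*pi

V = 6, E = 12, F = 8; chi = V - E + F = 2
Gauss-Bonnet: total defect = 2*pi*chi = 4*pi; visible defects sum to (27/8)*pi
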